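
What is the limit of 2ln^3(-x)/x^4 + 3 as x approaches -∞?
The quotient is an ∞/∞ indeterminate form as x → -∞.
Compare growth rates of the dominant terms (exponentials ≫ polynomials ≫ logarithms), or apply L'Hôpital's rule; the quotient → 0.
Adding the constant: 0 + 3 = 3. Limit = 3.

Final answer: 3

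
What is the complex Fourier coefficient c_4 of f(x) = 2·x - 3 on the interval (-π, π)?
Compute the real Fourier coefficients first: a_4 = 0, b_4 = -1.
Then c_4 = (a_4 − i·b_4)/2 = i/2.

Final answer: i/2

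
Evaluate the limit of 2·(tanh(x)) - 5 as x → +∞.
Evaluate the dominant behaviour as x → +∞; each term tends to a finite value or vanishes.
Limit = -3.

Final answer: -3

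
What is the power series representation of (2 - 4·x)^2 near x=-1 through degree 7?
36 - 48·(x + 1) + 16·(x + 1)^2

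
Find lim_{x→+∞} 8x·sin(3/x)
As x → +∞: let u = 3/x → 0⁺; then 8·x·sin(3/x) = 8·3·sin(u)/u → 8·3·1 = 24.
Limit = 24.

Final answer: 24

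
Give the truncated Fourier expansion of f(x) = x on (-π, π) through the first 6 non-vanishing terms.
2·sin(x) - sin(2·x) + 2·sin(3·x)/3 - sin(4·x)/2 + 2·sin(5·x)/5 - sin(6·x)/3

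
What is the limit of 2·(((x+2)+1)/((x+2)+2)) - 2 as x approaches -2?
Direct substitution at x = -2 gives -1.

Final answer: -1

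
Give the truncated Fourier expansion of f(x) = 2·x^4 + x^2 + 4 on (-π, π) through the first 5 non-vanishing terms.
(92 - 16·π^2)·cos(x) + (-5 + 4·π^2)·cos(2·x) + (20/27 - 16·π^2/9)·cos(3·x) + (-1/8 + π^2)·cos(4·x) + π^2/3 + 4 + 2·π^4/5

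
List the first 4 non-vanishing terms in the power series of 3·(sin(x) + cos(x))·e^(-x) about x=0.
-x^4/2 + 2·x^3 - 3·x^2 + 3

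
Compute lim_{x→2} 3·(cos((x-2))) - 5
Direct substitution at x = 2 gives -2.

Final answer: -2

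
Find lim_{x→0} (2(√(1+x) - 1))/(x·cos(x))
Both numerator and denominator → 0 as x → 0; this is a 0/0 indeterminate form.
Expand each to leading order near x = 0: numerator ~ x, denominator ~ x.
The limit of the ratio is 1.

Final answer: 1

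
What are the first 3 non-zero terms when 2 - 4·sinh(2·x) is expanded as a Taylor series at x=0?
-16·x^3/3 - 8·x + 2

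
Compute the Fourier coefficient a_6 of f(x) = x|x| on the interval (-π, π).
a_6 = (1/π) ∫_{-π}^{π} f(x)·cos(6x) dx.
Evaluate the integral (use parity and integration by parts as needed): a_6 = 0.

Final answer: 0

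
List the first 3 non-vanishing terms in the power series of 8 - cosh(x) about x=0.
-x^4/24 - x^2/2 + 7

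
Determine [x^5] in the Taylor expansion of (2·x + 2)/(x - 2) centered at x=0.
Expand to order 5: (2·x + 2)/(x - 2) = -3·x^5/32 - 3·x^4/16 - 3·x^3/8 - 3·x^2/4 - 3·x/2 - 1 + O(x^6).
The coefficient of x^5 is -3/32.

Final answer: -3/32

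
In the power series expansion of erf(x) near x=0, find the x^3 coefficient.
Expand to order 3: erf(x) = -2·x^3/(3·√(π)) + 2·x/√(π) + O(x^4).
The coefficient of x^3 is -2/(3·√(π)).

Final answer: -2/(3·√(π))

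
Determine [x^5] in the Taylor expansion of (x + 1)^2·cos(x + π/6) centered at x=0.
Expand to order 5: (x + 1)^2·cos(x + π/6) = x^5·(√(3)/24 + 19/240) + x^4·(1/6 - 11·√(3)/48) + x^3·(-√(3)/2 - 5/12) + x^2·(-1 + √(3)/4) + x·(-1/2 + √(3)) + √(3)/2 + O(x^6).
The coefficient of x^5 is √(3)/24 + 19/240.

Final answer: √(3)/24 + 19/240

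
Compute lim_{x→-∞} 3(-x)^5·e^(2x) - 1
The product is a 0·∞ indeterminate form at x → -∞.
Rewrite the product as 3(-x)^5 / e^(-2x) (an ∞/∞ form) and apply L'Hôpital, or use the standard hierarchy e^(2|x|) ≫ |(-x)^5| as x → -∞.
The indeterminate product → 0, so the limit = -1.

Final answer: -1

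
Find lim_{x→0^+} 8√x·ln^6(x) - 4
The product is a 0·∞ indeterminate form at x → 0⁺.
Rewrite the product as 8·ln^6(x) / x^(-1/2) and apply L'Hôpital, or use the standard hierarchy x^(-1/2) ≫ |ln x|^6 as x → 0⁺.
The indeterminate product → 0, so the limit = -4.

Final answer: -4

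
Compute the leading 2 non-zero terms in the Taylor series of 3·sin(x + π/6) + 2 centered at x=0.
3·√(3)·x/2 + 7/2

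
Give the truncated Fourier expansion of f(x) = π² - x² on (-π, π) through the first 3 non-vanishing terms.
4·cos(x) - cos(2·x) + 2·π^2/3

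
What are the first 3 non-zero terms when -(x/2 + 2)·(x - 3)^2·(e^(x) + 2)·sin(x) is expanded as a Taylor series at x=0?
21·x^3/2 + 9·x^2/2 - 54·x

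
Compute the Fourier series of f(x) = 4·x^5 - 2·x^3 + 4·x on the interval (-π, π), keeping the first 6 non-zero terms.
(-164·π^2 + 8·π^4 + 992)·sin(x) + (-4·π^4 - 37 + 22·π^2)·sin(2·x) + (-196·π^2/27 + 608/81 + 8·π^4/3)·sin(3·x) + (-2·π^4 - 53/16 + 7·π^2/2)·sin(4·x) + (-52·π^2/25 + 1312/625 + 8·π^4/5)·sin(5·x) + (-4·π^4/3 - 127/81 + 38·π^2/27)·sin(6·x)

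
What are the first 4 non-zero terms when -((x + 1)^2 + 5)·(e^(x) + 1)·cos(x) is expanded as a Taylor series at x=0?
2·x^3 - x^2 - 10·x - 12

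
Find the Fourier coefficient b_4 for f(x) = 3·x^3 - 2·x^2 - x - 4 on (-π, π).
b_4 = (1/π) ∫_{-π}^{π} f(x)·sin(4x) dx.
Evaluate the integral (use parity and integration by parts as needed): b_4 = 17/16 - 3·π^2/2.

Final answer: 17/16 - 3·π^2/2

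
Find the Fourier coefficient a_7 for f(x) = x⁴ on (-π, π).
a_7 = (1/π) ∫_{-π}^{π} f(x)·cos(7x) dx.
Evaluate the integral (use parity and integration by parts as needed): a_7 = 48/2401 - 8·π^2/49.

Final answer: 48/2401 - 8·π^2/49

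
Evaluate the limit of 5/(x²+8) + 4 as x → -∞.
Evaluate the dominant behaviour as x → -∞; each term tends to a finite value or vanishes.
Limit = 4.

Final answer: 4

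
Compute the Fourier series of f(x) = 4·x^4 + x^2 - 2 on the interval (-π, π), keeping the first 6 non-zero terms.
(188 - 32·π^2)·cos(x) + (-11 + 8·π^2)·cos(2·x) + (52/27 - 32·π^2/9)·cos(3·x) + (-1/2 + 2·π^2)·cos(4·x) + (92/625 - 32·π^2/25)·cos(5·x) - 2 + π^2/3 + 4·π^4/5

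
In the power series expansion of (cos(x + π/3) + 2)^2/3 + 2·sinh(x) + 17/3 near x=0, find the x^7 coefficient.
Expand to order 7: (cos(x + π/3) + 2)^2/3 + 2·sinh(x) + 17/3 = x^7·(1/2520 + 17·√(3)/7560) + 7·x^6/1080 + x^5·(1/60 - √(3)/36) - x^4/36 + x^3·(1/3 + 2·√(3)/9) - x^2/6 + x·(2 - 5·√(3)/6) + 31/4 + O(x^8).
The coefficient of x^7 is 1/2520 + 17·√(3)/7560.

Final answer: 1/2520 + 17·√(3)/7560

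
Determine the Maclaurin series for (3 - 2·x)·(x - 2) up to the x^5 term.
-2·x^2 + 7·x - 6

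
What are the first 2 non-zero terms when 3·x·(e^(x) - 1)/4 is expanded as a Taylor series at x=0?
3·x^3/8 + 3·x^2/4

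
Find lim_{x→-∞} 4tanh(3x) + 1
Evaluate the dominant behaviour as x → -∞; each term tends to a finite value or vanishes.
Limit = -3.

Final answer: -3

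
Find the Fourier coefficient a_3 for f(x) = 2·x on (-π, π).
a_3 = (1/π) ∫_{-π}^{π} f(x)·cos(3x) dx.
Evaluate the integral (use parity and integration by parts as needed): a_3 = 0.

Final answer: 0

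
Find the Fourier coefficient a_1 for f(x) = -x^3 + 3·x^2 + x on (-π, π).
a_1 = (1/π) ∫_{-π}^{π} f(x)·cos(1x) dx.
Evaluate the integral (use parity and integration by parts as needed): a_1 = -12.

Final answer: -12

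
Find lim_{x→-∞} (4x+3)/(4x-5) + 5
Evaluate the dominant behaviour as x → -∞; each term tends to a finite value or vanishes.
Limit = 6.

Final answer: 6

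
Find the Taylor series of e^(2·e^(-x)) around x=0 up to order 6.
27·x^6·e^(2)/8 - 227·x^5·e^(2)/60 + 47·x^4·e^(2)/12 - 11·x^3·e^(2)/3 + 3·x^2·e^(2) - 2·x·e^(2) + e^(2)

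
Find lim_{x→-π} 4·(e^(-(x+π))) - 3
Direct substitution at x = -π gives 1.

Final answer: 1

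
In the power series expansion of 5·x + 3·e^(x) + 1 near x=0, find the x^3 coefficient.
Expand to order 3: 5·x + 3·e^(x) + 1 = x^3/2 + 3·x^2/2 + 8·x + 4 + O(x^4).
The coefficient of x^3 is 1/2.

Final answer: 1/2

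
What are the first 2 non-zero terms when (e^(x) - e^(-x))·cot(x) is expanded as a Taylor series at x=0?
2 - x^2/3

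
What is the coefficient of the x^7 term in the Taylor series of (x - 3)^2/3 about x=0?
Expand to order 7: (x - 3)^2/3 = x^2/3 - 2·x + 3 + O(x^8).
The coefficient of x^7 is 0.

Final answer: 0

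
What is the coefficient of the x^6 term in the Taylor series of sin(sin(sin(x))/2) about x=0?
Expand to order 6: sin(sin(sin(x))/2) = 91·x^5/1280 - 3·x^3/16 + x/2 + O(x^7).
The coefficient of x^6 is 0.

Final answer: 0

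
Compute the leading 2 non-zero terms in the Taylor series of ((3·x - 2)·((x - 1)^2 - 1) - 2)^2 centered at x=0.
4 - 16·x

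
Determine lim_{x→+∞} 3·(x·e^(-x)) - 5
Evaluate the dominant behaviour as x → +∞; each term tends to a finite value or vanishes.
Limit = -5.

Final answer: -5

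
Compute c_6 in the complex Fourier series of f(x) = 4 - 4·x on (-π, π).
Compute the real Fourier coefficients first: a_6 = 0, b_6 = 4/3.
Then c_6 = (a_6 − i·b_6)/2 = -2·i/3.

Final answer: -2·i/3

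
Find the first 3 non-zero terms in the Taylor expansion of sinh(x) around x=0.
x^5/120 + x^3/6 + x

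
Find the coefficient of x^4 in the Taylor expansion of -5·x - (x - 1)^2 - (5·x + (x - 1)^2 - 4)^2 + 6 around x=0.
Expand to order 4: -5·x - (x - 1)^2 - (5·x + (x - 1)^2 - 4)^2 + 6 = -x^4 - 6·x^3 - 4·x^2 + 15·x - 4 + O(x^5).
The coefficient of x^4 is -1.

Final answer: -1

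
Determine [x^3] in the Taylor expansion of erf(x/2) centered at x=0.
Expand to order 3: erf(x/2) = -x^3/(12·√(π)) + x/√(π) + O(x^4).
The coefficient of x^3 is -1/(12·√(π)).

Final answer: -1/(12·√(π))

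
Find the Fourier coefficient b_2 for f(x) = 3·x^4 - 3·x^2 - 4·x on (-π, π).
b_2 = (1/π) ∫_{-π}^{π} f(x)·sin(2x) dx.
Evaluate the integral (use parity and integration by parts as needed): b_2 = 4.

Final answer: 4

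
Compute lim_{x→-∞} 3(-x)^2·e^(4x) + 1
The product is a 0·∞ indeterminate form at x → -∞.
Rewrite the product as 3(-x)^2 / e^(-4x) (an ∞/∞ form) and apply L'Hôpital, or use the standard hierarchy e^(4|x|) ≫ |(-x)^2| as x → -∞.
The indeterminate product → 0, so the limit = 1.

Final answer: 1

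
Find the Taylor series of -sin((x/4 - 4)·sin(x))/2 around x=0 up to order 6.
-7039·x^6/3840 + 551·x^5/80 + 49·x^4/48 - 17·x^3/3 - x^2/8 + 2·x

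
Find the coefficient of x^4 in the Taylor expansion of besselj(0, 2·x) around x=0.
Expand to order 4: besselj(0, 2·x) = x^4/4 - x^2 + 1 + O(x^5).
The coefficient of x^4 is 1/4.

Final answer: 1/4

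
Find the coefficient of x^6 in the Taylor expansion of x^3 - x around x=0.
Expand to order 6: x^3 - x = x^3 - x + O(x^7).
The coefficient of x^6 is 0.

Final answer: 0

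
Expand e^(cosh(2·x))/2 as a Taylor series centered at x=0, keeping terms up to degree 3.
e·x^2 + e/2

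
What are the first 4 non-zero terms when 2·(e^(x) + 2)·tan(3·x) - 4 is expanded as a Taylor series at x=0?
57·x^3 + 6·x^2 + 18·x - 4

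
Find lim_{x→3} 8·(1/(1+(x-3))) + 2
Direct substitution at x = 3 gives 10.

Final answer: 10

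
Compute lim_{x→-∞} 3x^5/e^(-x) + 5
The quotient is an ∞/∞ indeterminate form as x → -∞.
Compare growth rates of the dominant terms (exponentials ≫ polynomials ≫ logarithms), or apply L'Hôpital's rule; the quotient → 0.
Adding the constant: 0 + 5 = 5. Limit = 5.

Final answer: 5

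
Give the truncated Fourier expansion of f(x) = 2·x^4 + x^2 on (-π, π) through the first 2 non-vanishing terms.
(92 - 16·π^2)·cos(x) + π^2/3 + 2·π^4/5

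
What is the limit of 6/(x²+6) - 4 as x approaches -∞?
Evaluate the dominant behaviour as x → -∞; each term tends to a finite value or vanishes.
Limit = -4.

Final answer: -4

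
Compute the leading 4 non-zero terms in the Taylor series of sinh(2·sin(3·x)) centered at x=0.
-4617·x^7/40 - 1863·x^5/20 + 27·x^3 + 6·x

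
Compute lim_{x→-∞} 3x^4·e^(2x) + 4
The product is a 0·∞ indeterminate form at x → -∞.
Rewrite the product as 3x^4 / e^(-2x) (an ∞/∞ form) and apply L'Hôpital, or use the standard hierarchy e^(2|x|) ≫ |x^4| as x → -∞.
The indeterminate product → 0, so the limit = 4.

Final answer: 4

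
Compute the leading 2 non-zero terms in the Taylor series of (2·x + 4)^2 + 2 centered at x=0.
16·x + 18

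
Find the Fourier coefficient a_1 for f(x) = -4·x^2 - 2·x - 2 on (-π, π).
a_1 = (1/π) ∫_{-π}^{π} f(x)·cos(1x) dx.
Evaluate the integral (use parity and integration by parts as needed): a_1 = 16.

Final answer: 16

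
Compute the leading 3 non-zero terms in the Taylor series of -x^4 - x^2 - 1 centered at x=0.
-x^4 - x^2 - 1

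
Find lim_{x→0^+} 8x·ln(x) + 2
The product is a 0·∞ indeterminate form at x → 0⁺.
Rewrite the product as 8·ln(x) / x^(-1) and apply L'Hôpital, or use the standard hierarchy x^(-1) ≫ |ln x| as x → 0⁺.
The indeterminate product → 0, so the limit = 2.

Final answer: 2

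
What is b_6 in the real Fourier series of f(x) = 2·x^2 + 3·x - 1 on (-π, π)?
b_6 = (1/π) ∫_{-π}^{π} f(x)·sin(6x) dx.
Evaluate the integral (use parity and integration by parts as needed): b_6 = -1.

Final answer: -1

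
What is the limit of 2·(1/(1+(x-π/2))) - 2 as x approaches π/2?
Direct substitution at x = π/2 gives 0.

Final answer: 0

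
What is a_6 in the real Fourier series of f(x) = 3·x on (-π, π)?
a_6 = (1/π) ∫_{-π}^{π} f(x)·cos(6x) dx.
Evaluate the integral (use parity and integration by parts as needed): a_6 = 0.

Final answer: 0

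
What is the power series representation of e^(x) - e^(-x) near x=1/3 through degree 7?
(-1 + e^(2/3))·e^(-1/3) + (1 + e^(2/3))·e^(-1/3)·(x - 1/3) + (-1 + e^(2/3))·e^(-1/3)·(x - 1/3)^2/2 + (1 + e^(2/3))·e^(-1/3)·(x - 1/3)^3/6 + (-1 + e^(2/3))·e^(-1/3)·(x - 1/3)^4/24 + (1 + e^(2/3))·e^(-1/3)·(x - 1/3)^5/120 + (-1 + e^(2/3))·e^(-1/3)·(x - 1/3)^6/720 + (1 + e^(2/3))·e^(-1/3)·(x - 1/3)^7/5040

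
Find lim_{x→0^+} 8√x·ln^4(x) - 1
The product is a 0·∞ indeterminate form at x → 0⁺.
Rewrite the product as 8·ln^4(x) / x^(-1/2) and apply L'Hôpital, or use the standard hierarchy x^(-1/2) ≫ |ln x|^4 as x → 0⁺.
The indeterminate product → 0, so the limit = -1.

Final answer: -1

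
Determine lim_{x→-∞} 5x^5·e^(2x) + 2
The product is a 0·∞ indeterminate form at x → -∞.
Rewrite the product as 5x^5 / e^(-2x) (an ∞/∞ form) and apply L'Hôpital, or use the standard hierarchy e^(2|x|) ≫ |x^5| as x → -∞.
The indeterminate product → 0, so the limit = 2.

Final answer: 2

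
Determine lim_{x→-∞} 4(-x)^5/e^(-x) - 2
The quotient is an ∞/∞ indeterminate form as x → -∞.
Compare growth rates of the dominant terms (exponentials ≫ polynomials ≫ logarithms), or apply L'Hôpital's rule; the quotient → 0.
Adding the constant: 0 - 2 = -2. Limit = -2.

Final answer: -2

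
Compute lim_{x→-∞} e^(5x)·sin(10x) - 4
Evaluate the dominant behaviour as x → -∞; each term tends to a finite value or vanishes.
Limit = -4.

Final answer: -4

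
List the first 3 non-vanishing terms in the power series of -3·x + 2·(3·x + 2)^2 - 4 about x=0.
18·x^2 + 21·x + 4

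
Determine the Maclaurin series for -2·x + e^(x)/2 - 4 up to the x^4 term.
x^4/48 + x^3/12 + x^2/4 - 3·x/2 - 7/2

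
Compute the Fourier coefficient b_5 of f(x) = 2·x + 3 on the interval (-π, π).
b_5 = (1/π) ∫_{-π}^{π} f(x)·sin(5x) dx.
Evaluate the integral (use parity and integration by parts as needed): b_5 = 4/5.

Final answer: 4/5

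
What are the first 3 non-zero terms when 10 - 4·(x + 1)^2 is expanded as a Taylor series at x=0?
-4·x^2 - 8·x + 6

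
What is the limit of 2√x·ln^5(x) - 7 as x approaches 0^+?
The product is a 0·∞ indeterminate form at x → 0⁺.
Rewrite the product as 2·ln^5(x) / x^(-1/2) and apply L'Hôpital, or use the standard hierarchy x^(-1/2) ≫ |ln x|^5 as x → 0⁺.
The indeterminate product → 0, so the limit = -7.

Final answer: -7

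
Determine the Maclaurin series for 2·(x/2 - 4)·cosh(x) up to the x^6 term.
-x^6/90 + x^5/24 - x^4/3 + x^3/2 - 4·x^2 + x - 8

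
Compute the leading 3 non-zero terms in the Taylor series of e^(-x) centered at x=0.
x^2/2 - x + 1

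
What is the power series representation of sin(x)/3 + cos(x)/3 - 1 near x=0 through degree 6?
-x^6/2160 + x^5/360 + x^4/72 - x^3/18 - x^2/6 + x/3 - 2/3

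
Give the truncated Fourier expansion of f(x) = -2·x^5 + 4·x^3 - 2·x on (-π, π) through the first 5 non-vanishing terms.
(-532 - 4·π^4 + 88·π^2)·sin(x) + (-14·π^2 + 23 + 2·π^4)·sin(2·x) + (-4·π^4/3 - 412/81 + 152·π^2/27)·sin(3·x) + (-13·π^2/4 + 71/32 + π^4)·sin(4·x) + (-4·π^4/5 - 836/625 + 56·π^2/25)·sin(5·x)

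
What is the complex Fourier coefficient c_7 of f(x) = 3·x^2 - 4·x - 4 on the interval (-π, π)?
Compute the real Fourier coefficients first: a_7 = -12/49, b_7 = -8/7.
Then c_7 = (a_7 − i·b_7)/2 = -6/49 + 4·i/7.

Final answer: -6/49 + 4·i/7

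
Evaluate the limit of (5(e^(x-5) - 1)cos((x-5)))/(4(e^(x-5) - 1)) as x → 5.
Both numerator and denominator → 0 as x → 5; this is a 0/0 indeterminate form.
Expand each to leading order near x = 5: numerator ~ 5·(x - 5), denominator ~ 4·(x - 5).
The limit of the ratio is 5/4.

Final answer: 5/4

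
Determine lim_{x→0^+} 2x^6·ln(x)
This is a 0·∞ indeterminate form at x → 0⁺.
Rewrite the product as 2·ln(x) / x^(-6) and apply L'Hôpital, or use the standard hierarchy x^(-6) ≫ |ln x| as x → 0⁺.
The indeterminate product → 0, so the limit = 0.

Final answer: 0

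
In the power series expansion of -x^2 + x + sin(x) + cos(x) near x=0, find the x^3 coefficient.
Expand to order 3: -x^2 + x + sin(x) + cos(x) = -x^3/6 - 3·x^2/2 + 2·x + 1 + O(x^4).
The coefficient of x^3 is -1/6.

Final answer: -1/6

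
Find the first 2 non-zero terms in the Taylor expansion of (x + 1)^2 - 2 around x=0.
2·x - 1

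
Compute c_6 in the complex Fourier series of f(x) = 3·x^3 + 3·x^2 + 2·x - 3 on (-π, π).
Compute the real Fourier coefficients first: a_6 = 1/3, b_6 = -π^2 - 1/2.
Then c_6 = (a_6 − i·b_6)/2 = 1/6 + i/4 + i·π^2/2.

Final answer: 1/6 + i/4 + i·π^2/2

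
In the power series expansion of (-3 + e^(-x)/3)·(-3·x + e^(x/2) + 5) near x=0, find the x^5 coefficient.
Expand to order 5: (-3 + e^(-x)/3)·(-3·x + e^(x/2) + 5) = -65·x^5/1152 + 11·x^4/48 - 61·x^3/72 + 3·x^2/2 + 14·x/3 - 16 + O(x^6).
The coefficient of x^5 is -65/1152.

Final answer: -65/1152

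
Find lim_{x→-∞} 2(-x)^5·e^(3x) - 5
The product is a 0·∞ indeterminate form at x → -∞.
Rewrite the product as 2(-x)^5 / e^(-3x) (an ∞/∞ form) and apply L'Hôpital, or use the standard hierarchy e^(3|x|) ≫ |(-x)^5| as x → -∞.
The indeterminate product → 0, so the limit = -5.

Final answer: -5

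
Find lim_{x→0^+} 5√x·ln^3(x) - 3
The product is a 0·∞ indeterminate form at x → 0⁺.
Rewrite the product as 5·ln^3(x) / x^(-1/2) and apply L'Hôpital, or use the standard hierarchy x^(-1/2) ≫ |ln x|^3 as x → 0⁺.
The indeterminate product → 0, so the limit = -3.

Final answer: -3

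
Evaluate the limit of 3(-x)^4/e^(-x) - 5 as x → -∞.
The quotient is an ∞/∞ indeterminate form as x → -∞.
Compare growth rates of the dominant terms (exponentials ≫ polynomials ≫ logarithms), or apply L'Hôpital's rule; the quotient → 0.
Adding the constant: 0 - 5 = -5. Limit = -5.

Final answer: -5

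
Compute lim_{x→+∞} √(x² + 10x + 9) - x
This is an ∞ − ∞ indeterminate form.
Multiply and divide by the conjugate √(x²+10x + 9) + x; the x² terms cancel, leaving (10x + 9)/(√(x²+10x + 9)+x) → 10/2 = 5.
Limit = 5.

Final answer: 5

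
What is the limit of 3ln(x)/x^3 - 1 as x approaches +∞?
The quotient is an ∞/∞ indeterminate form as x → +∞.
The polynomial denominator x^3 dominates the logarithmic numerator (any positive power of x ≫ ln(x) as x → ∞), so the quotient → 0.
Adding the constant: 0 - 1 = -1. Limit = -1.

Final answer: -1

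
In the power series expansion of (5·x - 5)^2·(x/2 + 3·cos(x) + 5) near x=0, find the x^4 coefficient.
Expand to order 4: (5·x - 5)^2·(x/2 + 3·cos(x) + 5) = -275·x^4/8 + 175·x^3/2 + 275·x^2/2 - 775·x/2 + 200 + O(x^5).
The coefficient of x^4 is -275/8.

Final answer: -275/8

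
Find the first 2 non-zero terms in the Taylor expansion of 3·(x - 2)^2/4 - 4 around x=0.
-3·x - 1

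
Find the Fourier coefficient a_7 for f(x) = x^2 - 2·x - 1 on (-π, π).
a_7 = (1/π) ∫_{-π}^{π} f(x)·cos(7x) dx.
Evaluate the integral (use parity and integration by parts as needed): a_7 = -4/49.

Final answer: -4/49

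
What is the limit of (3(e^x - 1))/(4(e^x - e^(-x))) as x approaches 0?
Both numerator and denominator → 0 as x → 0; this is a 0/0 indeterminate form.
Expand each to leading order near x = 0: numerator ~ 3·x, denominator ~ 8·x.
The limit of the ratio is 3/8.

Final answer: 3/8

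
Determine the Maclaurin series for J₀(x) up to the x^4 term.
x^4/64 - x^2/4 + 1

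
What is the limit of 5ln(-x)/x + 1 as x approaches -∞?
The quotient is an ∞/∞ indeterminate form as x → -∞.
Compare growth rates of the dominant terms (exponentials ≫ polynomials ≫ logarithms), or apply L'Hôpital's rule; the quotient → 0.
Adding the constant: 0 + 1 = 1. Limit = 1.

Final answer: 1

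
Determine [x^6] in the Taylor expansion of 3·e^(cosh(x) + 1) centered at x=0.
Expand to order 6: 3·e^(cosh(x) + 1) = 31·x^6·e^(2)/240 + x^4·e^(2)/2 + 3·x^2·e^(2)/2 + 3·e^(2) + O(x^7).
The coefficient of x^6 is 31·e^(2)/240.

Final answer: 31·e^(2)/240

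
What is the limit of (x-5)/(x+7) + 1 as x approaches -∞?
Evaluate the dominant behaviour as x → -∞; each term tends to a finite value or vanishes.
Limit = 2.

Final answer: 2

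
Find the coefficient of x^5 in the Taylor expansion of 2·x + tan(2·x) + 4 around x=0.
Expand to order 5: 2·x + tan(2·x) + 4 = 64·x^5/15 + 8·x^3/3 + 4·x + 4 + O(x^6).
The coefficient of x^5 is 64/15.

Final answer: 64/15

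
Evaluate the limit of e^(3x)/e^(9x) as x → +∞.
This is an ∞/∞ indeterminate form as x → +∞.
Rewrite e^(3x)/e^(9x) = e^((3−9)x) = e^(-6x); the exponent coefficient is -6 < 0 so e^(-6x) → 0.
Limit = 0.

Final answer: 0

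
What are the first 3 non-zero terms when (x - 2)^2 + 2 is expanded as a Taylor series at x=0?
x^2 - 4·x + 6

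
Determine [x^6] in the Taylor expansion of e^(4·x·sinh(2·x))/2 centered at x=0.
Expand to order 6: e^(4·x·sinh(2·x))/2 = 968·x^6/15 + 56·x^4/3 + 4·x^2 + 1/2 + O(x^7).
The coefficient of x^6 is 968/15.

Final answer: 968/15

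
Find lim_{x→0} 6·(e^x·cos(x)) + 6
Direct substitution at x = 0 gives 12.

Final answer: 12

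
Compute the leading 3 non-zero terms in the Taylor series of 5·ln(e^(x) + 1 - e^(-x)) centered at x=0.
15·x^3 - 10·x^2 + 10·x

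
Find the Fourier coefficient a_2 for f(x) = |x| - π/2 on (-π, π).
a_2 = (1/π) ∫_{-π}^{π} f(x)·cos(2x) dx.
Evaluate the integral (use parity and integration by parts as needed): a_2 = 0.

Final answer: 0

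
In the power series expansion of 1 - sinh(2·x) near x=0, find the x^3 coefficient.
Expand to order 3: 1 - sinh(2·x) = -4·x^3/3 - 2·x + 1 + O(x^4).
The coefficient of x^3 is -4/3.

Final answer: -4/3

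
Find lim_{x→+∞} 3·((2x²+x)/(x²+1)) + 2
Evaluate the dominant behaviour as x → +∞; each term tends to a finite value or vanishes.
Limit = 8.

Final answer: 8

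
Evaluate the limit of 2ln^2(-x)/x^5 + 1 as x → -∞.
The quotient is an ∞/∞ indeterminate form as x → -∞.
Compare growth rates of the dominant terms (exponentials ≫ polynomials ≫ logarithms), or apply L'Hôpital's rule; the quotient → 0.
Adding the constant: 0 + 1 = 1. Limit = 1.

Final answer: 1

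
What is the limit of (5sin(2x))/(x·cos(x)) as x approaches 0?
Both numerator and denominator → 0 as x → 0; this is a 0/0 indeterminate form.
Expand each to leading order near x = 0: numerator ~ 10·x, denominator ~ x.
The limit of the ratio is 10.

Final answer: 10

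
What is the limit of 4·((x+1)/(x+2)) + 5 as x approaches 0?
Direct substitution at x = 0 gives 7.

Final answer: 7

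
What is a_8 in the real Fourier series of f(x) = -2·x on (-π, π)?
a_8 = (1/π) ∫_{-π}^{π} f(x)·cos(8x) dx.
Evaluate the integral (use parity and integration by parts as needed): a_8 = 0.

Final answer: 0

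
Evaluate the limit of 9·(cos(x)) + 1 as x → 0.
Direct substitution at x = 0 gives 10.

Final answer: 10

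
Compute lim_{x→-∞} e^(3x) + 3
Evaluate the dominant behaviour as x → -∞; each term tends to a finite value or vanishes.
Limit = 3.

Final answer: 3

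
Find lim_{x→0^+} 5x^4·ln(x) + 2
The product is a 0·∞ indeterminate form at x → 0⁺.
Rewrite the product as 5·ln(x) / x^(-4) and apply L'Hôpital, or use the standard hierarchy x^(-4) ≫ |ln x| as x → 0⁺.
The indeterminate product → 0, so the limit = 2.

Final answer: 2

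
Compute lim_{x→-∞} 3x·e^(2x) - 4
The product is a 0·∞ indeterminate form at x → -∞.
Rewrite the product as 3x / e^(-2x) (an ∞/∞ form) and apply L'Hôpital, or use the standard hierarchy e^(2|x|) ≫ |x| as x → -∞.
The indeterminate product → 0, so the limit = -4.

Final answer: -4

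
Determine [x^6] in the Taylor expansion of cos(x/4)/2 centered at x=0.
Expand to order 6: cos(x/4)/2 = -x^6/5898240 + x^4/12288 - x^2/64 + 1/2 + O(x^7).
The coefficient of x^6 is -1/5898240.

Final answer: -1/5898240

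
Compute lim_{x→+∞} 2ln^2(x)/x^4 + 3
The quotient is an ∞/∞ indeterminate form as x → +∞.
The polynomial denominator x^4 dominates the logarithmic numerator (any positive power of x ≫ ln^2(x) as x → ∞), so the quotient → 0.
Adding the constant: 0 + 3 = 3. Limit = 3.

Final answer: 3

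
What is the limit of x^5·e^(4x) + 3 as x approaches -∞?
The product is a 0·∞ indeterminate form at x → -∞.
Rewrite the product as x^5 / e^(-4x) (an ∞/∞ form) and apply L'Hôpital, or use the standard hierarchy e^(4|x|) ≫ |x^5| as x → -∞.
The indeterminate product → 0, so the limit = 3.

Final answer: 3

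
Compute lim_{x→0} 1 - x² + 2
Direct substitution at x = 0 gives 3.

Final answer: 3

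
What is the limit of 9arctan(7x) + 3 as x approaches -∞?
Evaluate the dominant behaviour as x → -∞; each term tends to a finite value or vanishes.
Limit = 3 - 9·π/2.

Final answer: 3 - 9·π/2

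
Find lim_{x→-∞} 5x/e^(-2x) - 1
The quotient is an ∞/∞ indeterminate form as x → -∞.
Compare growth rates of the dominant terms (exponentials ≫ polynomials ≫ logarithms), or apply L'Hôpital's rule; the quotient → 0.
Adding the constant: 0 - 1 = -1. Limit = -1.

Final answer: -1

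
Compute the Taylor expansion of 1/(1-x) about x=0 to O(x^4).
x^3 + x^2 + x + 1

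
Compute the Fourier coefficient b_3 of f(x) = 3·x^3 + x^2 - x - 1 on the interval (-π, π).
b_3 = (1/π) ∫_{-π}^{π} f(x)·sin(3x) dx.
Evaluate the integral (use parity and integration by parts as needed): b_3 = -2 + 2·π^2.

Final answer: -2 + 2·π^2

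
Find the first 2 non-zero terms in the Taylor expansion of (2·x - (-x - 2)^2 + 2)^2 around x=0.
8·x + 4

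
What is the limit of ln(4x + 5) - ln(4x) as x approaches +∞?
This is an ∞ − ∞ indeterminate form.
Combine the logarithms: ln(4x+5) − ln(4x) = ln((4x+5)/(4x)) = ln(1 + 5/(4x)) → ln(1) = 0.
Limit = 0.

Final answer: 0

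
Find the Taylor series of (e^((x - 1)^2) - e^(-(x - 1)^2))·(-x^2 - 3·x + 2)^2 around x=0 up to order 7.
x^7·(-8054·e/315 + 548·e^(-1)/63) + x^6·(481·e^(-1)/90 + 679·e/18) + x^5·(-736·e/15 - 72·e^(-1)/5) + x^4·(-68·e^(-1)/3 + 170·e/3) + x^3·(-160·e/3 - 4·e^(-1)/3) + x^2·(15·e^(-1) + 41·e) + x·(-20·e + 4·e^(-1)) - 4·e^(-1) + 4·e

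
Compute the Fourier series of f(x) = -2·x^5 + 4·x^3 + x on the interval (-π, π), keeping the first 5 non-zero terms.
(-526 - 4·π^4 + 88·π^2)·sin(x) + (-14·π^2 + 20 + 2·π^4)·sin(2·x) + (-4·π^4/3 - 250/81 + 152·π^2/27)·sin(3·x) + (-13·π^2/4 + 23/32 + π^4)·sin(4·x) + (-4·π^4/5 - 86/625 + 56·π^2/25)·sin(5·x)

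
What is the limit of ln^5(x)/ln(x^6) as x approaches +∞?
This is an ∞/∞ indeterminate form as x → +∞.
Write ln(x^6) = 6·ln(x), reducing the quotient to ln^4(x)/6 → ∞.
Limit = ∞.

Final answer: ∞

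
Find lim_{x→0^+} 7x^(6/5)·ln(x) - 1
The product is a 0·∞ indeterminate form at x → 0⁺.
Rewrite the product as 7·ln(x) / x^(-6/5) and apply L'Hôpital, or use the standard hierarchy x^(-6/5) ≫ |ln x| as x → 0⁺.
The indeterminate product → 0, so the limit = -1.

Final answer: -1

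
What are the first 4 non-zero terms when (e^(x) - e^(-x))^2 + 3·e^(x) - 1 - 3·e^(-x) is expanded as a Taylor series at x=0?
x^3 + 4·x^2 + 6·x - 1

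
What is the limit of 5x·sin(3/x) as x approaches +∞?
As x → +∞: let u = 3/x → 0⁺; then 5·x·sin(3/x) = 5·3·sin(u)/u → 5·3·1 = 15.
Limit = 15.

Final answer: 15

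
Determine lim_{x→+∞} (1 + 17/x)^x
As x → +∞: this is the defining limit (1 + 17/x)^x → e^17.
Limit = e^(17).

Final answer: e^(17)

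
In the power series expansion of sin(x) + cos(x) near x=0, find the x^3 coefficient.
Expand to order 3: sin(x) + cos(x) = -x^3/6 - x^2/2 + x + 1 + O(x^4).
The coefficient of x^3 is -1/6.

Final answer: -1/6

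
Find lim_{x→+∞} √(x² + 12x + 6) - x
This is an ∞ − ∞ indeterminate form.
Multiply and divide by the conjugate √(x²+12x + 6) + x; the x² terms cancel, leaving (12x + 6)/(√(x²+12x + 6)+x) → 12/2 = 6.
Limit = 6.

Final answer: 6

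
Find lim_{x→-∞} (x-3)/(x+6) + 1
Evaluate the dominant behaviour as x → -∞; each term tends to a finite value or vanishes.
Limit = 2.

Final answer: 2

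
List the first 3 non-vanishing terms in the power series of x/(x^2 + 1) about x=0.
x^5 - x^3 + x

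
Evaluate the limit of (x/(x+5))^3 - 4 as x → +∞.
As x → +∞: x/(x+5) = 1/(1 + 5/x) → 1, and the 3rd power of a limit-1 base also → 1; with the additive constant, 1 - 4 = -3.
Limit = -3.

Final answer: -3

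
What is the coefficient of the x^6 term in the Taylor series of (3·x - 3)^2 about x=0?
Expand to order 6: (3·x - 3)^2 = 9·x^2 - 18·x + 9 + O(x^7).
The coefficient of x^6 is 0.

Final answer: 0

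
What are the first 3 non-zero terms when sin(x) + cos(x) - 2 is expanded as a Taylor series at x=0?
-x^2/2 + x - 1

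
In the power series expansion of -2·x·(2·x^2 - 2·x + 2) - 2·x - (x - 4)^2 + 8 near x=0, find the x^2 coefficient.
Expand to order 2: -2·x·(2·x^2 - 2·x + 2) - 2·x - (x - 4)^2 + 8 = 3·x^2 + 2·x - 8 + O(x^3).
The coefficient of x^2 is 3.

Final answer: 3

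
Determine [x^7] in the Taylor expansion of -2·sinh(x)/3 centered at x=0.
Expand to order 7: -2·sinh(x)/3 = -x^7/7560 - x^5/180 - x^3/9 - 2·x/3 + O(x^8).
The coefficient of x^7 is -1/7560.

Final answer: -1/7560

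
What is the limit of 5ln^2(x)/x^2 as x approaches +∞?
This is an ∞/∞ indeterminate form as x → +∞.
The polynomial denominator x^2 dominates the logarithmic numerator (any positive power of x ≫ ln^2(x) as x → ∞), so the quotient → 0.
Limit = 0.

Final answer: 0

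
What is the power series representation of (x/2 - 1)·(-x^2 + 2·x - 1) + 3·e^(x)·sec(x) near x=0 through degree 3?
3·x^3/2 + 5·x^2 + x/2 + 4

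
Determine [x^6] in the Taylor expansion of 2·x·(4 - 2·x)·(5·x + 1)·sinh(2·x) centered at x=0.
Expand to order 6: 2·x·(4 - 2·x)·(5·x + 1)·sinh(2·x) = -368·x^6/15 + 48·x^5 - 88·x^4/3 + 72·x^3 + 16·x^2 + O(x^7).
The coefficient of x^6 is -368/15.

Final answer: -368/15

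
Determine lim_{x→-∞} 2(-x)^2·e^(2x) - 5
The product is a 0·∞ indeterminate form at x → -∞.
Rewrite the product as 2(-x)^2 / e^(-2x) (an ∞/∞ form) and apply L'Hôpital, or use the standard hierarchy e^(2|x|) ≫ |(-x)^2| as x → -∞.
The indeterminate product → 0, so the limit = -5.

Final answer: -5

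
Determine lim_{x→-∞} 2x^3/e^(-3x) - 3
The quotient is an ∞/∞ indeterminate form as x → -∞.
Compare growth rates of the dominant terms (exponentials ≫ polynomials ≫ logarithms), or apply L'Hôpital's rule; the quotient → 0.
Adding the constant: 0 - 3 = -3. Limit = -3.

Final answer: -3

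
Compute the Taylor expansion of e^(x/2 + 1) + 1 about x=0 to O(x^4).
e·x^3/48 + e·x^2/8 + e·x/2 + 1 + e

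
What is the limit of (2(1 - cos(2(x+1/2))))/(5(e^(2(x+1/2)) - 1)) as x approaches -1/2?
Both numerator and denominator → 0 as x → -1/2; this is a 0/0 indeterminate form.
Expand each to leading order near x = -1/2: numerator ~ 4·(x + 1/2)^2, denominator ~ 10·(x + 1/2).
The limit of the ratio is 0.

Final answer: 0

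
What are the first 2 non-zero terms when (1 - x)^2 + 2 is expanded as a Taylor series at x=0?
3 - 2·x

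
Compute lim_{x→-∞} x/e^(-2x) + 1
The quotient is an ∞/∞ indeterminate form as x → -∞.
Compare growth rates of the dominant terms (exponentials ≫ polynomials ≫ logarithms), or apply L'Hôpital's rule; the quotient → 0.
Adding the constant: 0 + 1 = 1. Limit = 1.

Final answer: 1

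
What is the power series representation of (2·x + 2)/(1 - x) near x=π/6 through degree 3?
(-12 - 2·π)/(-6 + π) + 144·(x - π/6)/(-12·π + π^2 + 36) - 864·(x - π/6)^2/(-216 - 18·π^2 + π^3 + 108·π) + 5184·(x - π/6)^3/(-864·π - 24·π^3 + π^4 + 1296 + 216·π^2)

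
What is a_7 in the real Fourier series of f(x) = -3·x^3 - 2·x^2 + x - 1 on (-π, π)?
a_7 = (1/π) ∫_{-π}^{π} f(x)·cos(7x) dx.
Evaluate the integral (use parity and integration by parts as needed): a_7 = 8/49.

Final answer: 8/49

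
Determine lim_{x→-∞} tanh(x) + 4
Evaluate the dominant behaviour as x → -∞; each term tends to a finite value or vanishes.
Limit = 3.

Final answer: 3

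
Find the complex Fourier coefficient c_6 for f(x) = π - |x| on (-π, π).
Compute the real Fourier coefficients first: a_6 = 0, b_6 = 0.
Then c_6 = (a_6 − i·b_6)/2 = 0.

Final answer: 0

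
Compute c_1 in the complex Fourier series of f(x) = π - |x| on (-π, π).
Compute the real Fourier coefficients first: a_1 = 4/π, b_1 = 0.
Then c_1 = (a_1 − i·b_1)/2 = 2/π.

Final answer: 2/π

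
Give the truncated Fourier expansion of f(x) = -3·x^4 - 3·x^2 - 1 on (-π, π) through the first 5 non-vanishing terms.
(-132 + 24·π^2)·cos(x) + (6 - 6·π^2)·cos(2·x) + (-4/9 + 8·π^2/3)·cos(3·x) + (-3·π^2/2 - 3/16)·cos(4·x) - 3·π^4/5 - π^2 - 1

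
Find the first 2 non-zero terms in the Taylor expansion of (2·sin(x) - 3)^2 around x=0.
9 - 12·x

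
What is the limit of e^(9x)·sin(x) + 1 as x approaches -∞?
Evaluate the dominant behaviour as x → -∞; each term tends to a finite value or vanishes.
Limit = 1.

Final answer: 1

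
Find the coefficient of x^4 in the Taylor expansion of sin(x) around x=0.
Expand to order 4: sin(x) = -x^3/6 + x + O(x^5).
The coefficient of x^4 is 0.

Final answer: 0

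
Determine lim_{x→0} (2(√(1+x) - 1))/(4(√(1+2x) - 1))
Both numerator and denominator → 0 as x → 0; this is a 0/0 indeterminate form.
Expand each to leading order near x = 0: numerator ~ x, denominator ~ 4·x.
The limit of the ratio is 1/4.

Final answer: 1/4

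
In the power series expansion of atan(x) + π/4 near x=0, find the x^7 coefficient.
Expand to order 7: atan(x) + π/4 = -x^7/7 + x^5/5 - x^3/3 + x + π/4 + O(x^8).
The coefficient of x^7 is -1/7.

Final answer: -1/7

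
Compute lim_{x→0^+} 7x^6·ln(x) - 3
The product is a 0·∞ indeterminate form at x → 0⁺.
Rewrite the product as 7·ln(x) / x^(-6) and apply L'Hôpital, or use the standard hierarchy x^(-6) ≫ |ln x| as x → 0⁺.
The indeterminate product → 0, so the limit = -3.

Final answer: -3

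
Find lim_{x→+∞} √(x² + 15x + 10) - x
This is an ∞ − ∞ indeterminate form.
Multiply and divide by the conjugate √(x²+15x + 10) + x; the x² terms cancel, leaving (15x + 10)/(√(x²+15x + 10)+x) → 15/2.
Limit = 15/2.

Final answer: 15/2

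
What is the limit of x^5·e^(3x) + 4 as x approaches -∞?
The product is a 0·∞ indeterminate form at x → -∞.
Rewrite the product as x^5 / e^(-3x) (an ∞/∞ form) and apply L'Hôpital, or use the standard hierarchy e^(3|x|) ≫ |x^5| as x → -∞.
The indeterminate product → 0, so the limit = 4.

Final answer: 4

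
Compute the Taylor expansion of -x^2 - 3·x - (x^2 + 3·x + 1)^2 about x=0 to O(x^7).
-x^4 - 6·x^3 - 12·x^2 - 9·x - 1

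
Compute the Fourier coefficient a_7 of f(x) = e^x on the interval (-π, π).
a_7 = (1/π) ∫_{-π}^{π} f(x)·cos(7x) dx.
Evaluate the integral (use parity and integration by parts as needed): a_7 = (1 - e^(2·π))·e^(-π)/(50·π).

Final answer: (1 - e^(2·π))·e^(-π)/(50·π)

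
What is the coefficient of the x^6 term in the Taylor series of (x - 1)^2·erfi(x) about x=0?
Expand to order 6: (x - 1)^2·erfi(x) = -2·x^6/(5·√(π)) + 13·x^5/(15·√(π)) - 4·x^4/(3·√(π)) + 8·x^3/(3·√(π)) - 4·x^2/√(π) + 2·x/√(π) + O(x^7).
The coefficient of x^6 is -2/(5·√(π)).

Final answer: -2/(5·√(π))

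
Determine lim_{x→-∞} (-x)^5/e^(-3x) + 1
The quotient is an ∞/∞ indeterminate form as x → -∞.
Compare growth rates of the dominant terms (exponentials ≫ polynomials ≫ logarithms), or apply L'Hôpital's rule; the quotient → 0.
Adding the constant: 0 + 1 = 1. Limit = 1.

Final answer: 1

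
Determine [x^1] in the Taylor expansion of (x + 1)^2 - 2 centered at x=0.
Expand to order 1: (x + 1)^2 - 2 = 2·x - 1 + O(x^2).
The coefficient of x^1 is 2.

Final answer: 2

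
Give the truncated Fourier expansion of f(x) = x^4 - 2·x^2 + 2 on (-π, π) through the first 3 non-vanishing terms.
(56 - 8·π^2)·cos(x) + (-5 + 2·π^2)·cos(2·x) - 2·π^2/3 + 2 + π^4/5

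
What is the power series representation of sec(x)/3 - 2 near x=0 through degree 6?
61·x^6/2160 + 5·x^4/72 + x^2/6 - 5/3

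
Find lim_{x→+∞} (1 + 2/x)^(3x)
As x → +∞: write (1 + 2/x)^(3x) = ((1 + 2/x)^x)^3 → (e^2)^3 = e^6.
Limit = e^(6).

Final answer: e^(6)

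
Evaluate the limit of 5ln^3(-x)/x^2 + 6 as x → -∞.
The quotient is an ∞/∞ indeterminate form as x → -∞.
Compare growth rates of the dominant terms (exponentials ≫ polynomials ≫ logarithms), or apply L'Hôpital's rule; the quotient → 0.
Adding the constant: 0 + 6 = 6. Limit = 6.

Final answer: 6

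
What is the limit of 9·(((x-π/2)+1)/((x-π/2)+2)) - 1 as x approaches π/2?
Direct substitution at x = π/2 gives 7/2.

Final answer: 7/2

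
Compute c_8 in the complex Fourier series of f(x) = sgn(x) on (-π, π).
Compute the real Fourier coefficients first: a_8 = 0, b_8 = 0.
Then c_8 = (a_8 − i·b_8)/2 = 0.

Final answer: 0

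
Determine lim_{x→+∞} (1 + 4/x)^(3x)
As x → +∞: write (1 + 4/x)^(3x) = ((1 + 4/x)^x)^3 → (e^4)^3 = e^12.
Limit = e^(12).

Final answer: e^(12)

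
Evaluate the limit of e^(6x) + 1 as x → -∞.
Evaluate the dominant behaviour as x → -∞; each term tends to a finite value or vanishes.
Limit = 1.

Final answer: 1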